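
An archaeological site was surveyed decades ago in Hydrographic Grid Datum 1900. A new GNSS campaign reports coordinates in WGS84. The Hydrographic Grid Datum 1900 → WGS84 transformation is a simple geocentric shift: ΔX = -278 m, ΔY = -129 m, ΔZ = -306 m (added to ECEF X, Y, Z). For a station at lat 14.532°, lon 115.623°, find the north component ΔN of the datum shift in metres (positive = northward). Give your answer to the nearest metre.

ΔN = -297 m

At φ = 14.532°, λ = 115.623°: sin φ = 0.250921, cos φ = 0.968008, sin λ = 0.901659, cos λ = -0.432448.
ΔN = −sin φ cos λ·ΔX − sin φ sin λ·ΔY + cos φ·ΔZ = −(0.250921)(-0.432448)(-278) − (0.250921)(0.901659)(-129) + (0.968008)(-306) = -297.19 m.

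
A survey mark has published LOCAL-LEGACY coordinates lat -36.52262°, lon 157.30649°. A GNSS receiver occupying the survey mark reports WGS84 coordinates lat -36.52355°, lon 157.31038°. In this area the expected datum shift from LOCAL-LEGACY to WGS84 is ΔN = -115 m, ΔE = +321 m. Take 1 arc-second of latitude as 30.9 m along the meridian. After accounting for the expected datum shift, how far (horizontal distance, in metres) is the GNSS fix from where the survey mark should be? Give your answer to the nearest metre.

29 m

Observed coordinate differences: Δφ = -0.00093°, Δλ = +0.00389°.
Converting to metres (1° lat = 111240 m, cos φ = 0.803622): observed ΔN = -103.5 m, observed ΔE = 347.7 m.
Subtracting the expected shift leaves a residual of -103.5 − (-115) = 11.5 m north and 347.7 − (321) = 26.7 m east.
Residual distance = √(11.5² + 26.7²) = 29.1 m.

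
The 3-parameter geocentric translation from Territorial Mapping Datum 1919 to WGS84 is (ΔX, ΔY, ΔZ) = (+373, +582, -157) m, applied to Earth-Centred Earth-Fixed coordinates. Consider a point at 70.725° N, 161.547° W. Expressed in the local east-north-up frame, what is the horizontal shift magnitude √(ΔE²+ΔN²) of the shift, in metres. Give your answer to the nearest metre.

The local east axis at (φ, λ) is (−sin λ, cos λ, 0), so ΔE = −sin(-161.547°)·373 + cos(-161.547°)·582 = -434.01 m.
The local north axis is (−sin φ cos λ, −sin φ sin λ, cos φ), giving ΔN = 333.988 + 173.892 − 51.826 = 456.05 m.
Horizontal magnitude = √(ΔE² + ΔN²) = √((-434.01)² + 456.05²) = 629.56 m.

630 m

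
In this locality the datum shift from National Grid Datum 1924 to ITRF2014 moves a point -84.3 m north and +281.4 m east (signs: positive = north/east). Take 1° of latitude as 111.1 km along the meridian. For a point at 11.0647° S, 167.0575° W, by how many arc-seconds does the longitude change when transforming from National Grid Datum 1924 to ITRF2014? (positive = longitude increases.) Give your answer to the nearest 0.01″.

Δλ = 9.29″

At latitude -11.0647°, cos φ = 0.981411.
1° of longitude at this latitude = 111.1 × cos φ = 109.03 km, so Δλ = 281.4 / 109034.8 = 0.0025808° = 9.291″.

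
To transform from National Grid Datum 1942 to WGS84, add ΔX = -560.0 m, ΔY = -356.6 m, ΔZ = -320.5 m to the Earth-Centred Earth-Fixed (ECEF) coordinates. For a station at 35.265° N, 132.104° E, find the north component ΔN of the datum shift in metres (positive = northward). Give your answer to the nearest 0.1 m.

The local north axis is (−sin φ cos λ, −sin φ sin λ, cos φ), giving ΔN = -216.780 + 152.753 − 261.685 = -325.71 m.

ΔN = -325.7 m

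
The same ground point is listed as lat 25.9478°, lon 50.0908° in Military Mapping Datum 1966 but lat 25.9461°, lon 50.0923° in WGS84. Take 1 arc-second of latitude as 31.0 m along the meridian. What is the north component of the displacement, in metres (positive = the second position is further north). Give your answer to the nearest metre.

Δφ = 25.9461° − 25.9478° = -0.0017°; Δλ = 50.0923° − 50.0908° = +0.0015°.
1° of latitude = 3600 × 31.00 = 111600 m.
ΔN = Δφ × 111600 = -189.7 m; ΔE = Δλ × 111600 × cos(25.9478°) = +0.0015 × 111600 × 0.899193 = 150.5 m.

ΔN = -190 m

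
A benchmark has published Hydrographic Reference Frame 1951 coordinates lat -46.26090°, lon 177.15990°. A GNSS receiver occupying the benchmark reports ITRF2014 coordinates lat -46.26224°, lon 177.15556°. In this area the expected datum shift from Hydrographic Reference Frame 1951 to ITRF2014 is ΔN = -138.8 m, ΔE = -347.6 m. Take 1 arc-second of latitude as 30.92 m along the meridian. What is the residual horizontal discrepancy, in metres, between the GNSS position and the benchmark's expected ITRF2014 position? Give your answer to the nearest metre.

17 m

Observed coordinate differences: Δφ = -0.00134°, Δλ = -0.00434°.
Converting to metres (1° lat = 111312 m, cos φ = 0.691376): observed ΔN = -149.2 m, observed ΔE = -334.0 m.
Subtracting the expected shift leaves a residual of -149.2 − (-138.8) = -10.4 m north and -334.0 − (-347.6) = 13.6 m east.
Residual distance = √((-10.4)² + 13.6²) = 17.1 m.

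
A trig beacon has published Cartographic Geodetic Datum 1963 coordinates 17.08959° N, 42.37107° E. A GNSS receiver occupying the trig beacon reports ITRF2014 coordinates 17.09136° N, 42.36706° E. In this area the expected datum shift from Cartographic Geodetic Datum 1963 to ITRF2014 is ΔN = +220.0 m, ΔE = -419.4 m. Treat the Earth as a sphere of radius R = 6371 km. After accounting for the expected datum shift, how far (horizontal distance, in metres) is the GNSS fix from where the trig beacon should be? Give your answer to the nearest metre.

Observed coordinate differences: Δφ = +0.00177°, Δλ = -0.00401°.
Converting to metres (1° lat = 111195 m, cos φ = 0.955846): observed ΔN = 196.8 m, observed ΔE = -426.2 m.
Subtracting the expected shift leaves a residual of 196.8 − (220.0) = -23.2 m north and -426.2 − (-419.4) = -6.8 m east.
Residual distance = √((-23.2)² + (-6.8)²) = 24.2 m.

24 m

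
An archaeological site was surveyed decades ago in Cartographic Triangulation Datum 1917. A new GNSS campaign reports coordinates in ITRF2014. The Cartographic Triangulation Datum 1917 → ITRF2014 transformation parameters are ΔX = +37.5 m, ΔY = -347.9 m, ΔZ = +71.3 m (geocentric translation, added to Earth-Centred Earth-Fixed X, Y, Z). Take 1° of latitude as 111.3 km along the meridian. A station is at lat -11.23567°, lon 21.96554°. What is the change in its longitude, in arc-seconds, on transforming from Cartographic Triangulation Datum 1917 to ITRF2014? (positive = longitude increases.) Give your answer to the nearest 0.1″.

sin φ = -0.194845, cos φ = 0.980834, sin λ = 0.374049, cos λ = 0.927409.
East component: ΔE = −sin λ·ΔX + cos λ·ΔY = −(0.374049)(37.5) + (0.927409)(-347.9) = -336.67 m.
1° of latitude spans 111300 m; at latitude φ, 1° of longitude spans that × cos φ = 109166.8 m, so Δλ = -336.67 / 109166.8 × 3600 = -11.102″.

Δλ = -11.1″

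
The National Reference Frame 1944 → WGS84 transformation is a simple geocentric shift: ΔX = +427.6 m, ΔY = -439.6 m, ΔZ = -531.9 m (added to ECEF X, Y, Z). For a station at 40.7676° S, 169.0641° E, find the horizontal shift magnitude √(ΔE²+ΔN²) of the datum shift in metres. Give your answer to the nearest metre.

811 m

At φ = -40.7676°, λ = 169.0641°: sin φ = -0.652992, cos φ = 0.757364, sin λ = 0.189711, cos λ = -0.981840.
ΔE = −sin λ·ΔX + cos λ·ΔY = −(0.189711)·(427.6) + (-0.981840)·(-439.6) = 350.50 m.
ΔN = −sin φ cos λ·ΔX − sin φ sin λ·ΔY + cos φ·ΔZ = −(-0.652992)(-0.981840)(427.6) − (-0.652992)(0.189711)(-439.6) + (0.757364)(-531.9) = -731.45 m.
Horizontal magnitude = √(ΔE² + ΔN²) = √(350.50² + (-731.45)²) = 811.09 m.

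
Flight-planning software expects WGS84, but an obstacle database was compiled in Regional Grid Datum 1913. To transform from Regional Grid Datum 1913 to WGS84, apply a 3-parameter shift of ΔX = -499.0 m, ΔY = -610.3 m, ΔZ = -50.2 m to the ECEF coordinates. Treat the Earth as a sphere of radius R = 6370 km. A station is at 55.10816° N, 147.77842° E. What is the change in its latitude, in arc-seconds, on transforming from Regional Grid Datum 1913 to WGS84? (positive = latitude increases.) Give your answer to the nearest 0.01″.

sin φ = 0.820233, cos φ = 0.572029, sin λ = 0.533195, cos λ = -0.845992.
North component: ΔN = −sin φ cos λ·ΔX − sin φ sin λ·ΔY + cos φ·ΔZ = −(0.820233)(-0.845992)(-499.0) − (0.820233)(0.533195)(-610.3) + (0.572029)(-50.2) = -108.07 m.
1° of latitude spans πR/180 = 111177 m, so Δφ = -108.07 / 111177 × 3600 = -3.499″.

Δφ = -3.50″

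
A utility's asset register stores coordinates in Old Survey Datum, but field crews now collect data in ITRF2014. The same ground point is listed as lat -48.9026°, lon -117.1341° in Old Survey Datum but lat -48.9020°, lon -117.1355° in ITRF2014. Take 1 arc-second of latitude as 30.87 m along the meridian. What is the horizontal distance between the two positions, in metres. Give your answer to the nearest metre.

122 m

Δφ = -48.9020° − -48.9026° = +0.0006°; Δλ = -117.1355° − -117.1341° = -0.0014°.
1° of latitude = 3600 × 30.87 = 111132 m.
ΔN = Δφ × 111132 = 66.7 m; ΔE = Δλ × 111132 × cos(-48.9026°) = -0.0014 × 111132 × 0.657341 = -102.3 m.
Distance = √(ΔE² + ΔN²) = √((-102.3)² + 66.7²) = 122.1 m.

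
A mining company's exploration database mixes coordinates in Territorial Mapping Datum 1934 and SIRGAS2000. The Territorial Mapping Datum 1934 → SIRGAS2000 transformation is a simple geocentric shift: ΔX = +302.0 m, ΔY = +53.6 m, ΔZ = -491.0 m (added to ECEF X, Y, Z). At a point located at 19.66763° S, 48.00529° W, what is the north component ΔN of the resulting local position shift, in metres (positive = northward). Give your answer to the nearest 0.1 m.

ΔN = -407.8 m

At φ = -19.66763°, λ = -48.00529°: sin φ = -0.336563, cos φ = 0.941661, sin λ = -0.743207, cos λ = 0.669062.
ΔN = −sin φ cos λ·ΔX − sin φ sin λ·ΔY + cos φ·ΔZ = −(-0.336563)(0.669062)(302.0) − (-0.336563)(-0.743207)(53.6) + (0.941661)(-491.0) = -407.76 m.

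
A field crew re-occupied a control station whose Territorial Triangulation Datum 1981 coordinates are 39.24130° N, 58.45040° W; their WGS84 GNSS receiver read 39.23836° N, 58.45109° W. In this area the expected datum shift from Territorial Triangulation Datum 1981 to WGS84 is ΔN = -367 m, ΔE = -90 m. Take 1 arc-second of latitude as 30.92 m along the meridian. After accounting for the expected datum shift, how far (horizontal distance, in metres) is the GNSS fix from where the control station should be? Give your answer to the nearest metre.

50 m

Observed coordinate differences: Δφ = -0.00294°, Δλ = -0.00069°.
Converting to metres (1° lat = 111312 m, cos φ = 0.774489): observed ΔN = -327.3 m, observed ΔE = -59.5 m.
Subtracting the expected shift leaves a residual of -327.3 − (-367) = 39.7 m north and -59.5 − (-90) = 30.5 m east.
Residual distance = √(39.7² + 30.5²) = 50.1 m.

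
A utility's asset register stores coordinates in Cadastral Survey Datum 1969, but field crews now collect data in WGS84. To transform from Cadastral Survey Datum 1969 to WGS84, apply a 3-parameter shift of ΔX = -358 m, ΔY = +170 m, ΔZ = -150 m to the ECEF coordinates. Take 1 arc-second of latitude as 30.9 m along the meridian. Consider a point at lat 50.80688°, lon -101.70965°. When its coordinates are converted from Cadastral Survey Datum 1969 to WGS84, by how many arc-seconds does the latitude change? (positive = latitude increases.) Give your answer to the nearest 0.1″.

Δφ = -0.7″

sin φ = 0.775020, cos φ = 0.631936, sin λ = -0.979189, cos λ = -0.202952.
North component: ΔN = −sin φ cos λ·ΔX − sin φ sin λ·ΔY + cos φ·ΔZ = −(0.775020)(-0.202952)(-358) − (0.775020)(-0.979189)(170) + (0.631936)(-150) = -22.09 m.
1° of latitude spans 3600 × 30.90 = 111240 m, so Δφ = -22.09 / 111240 × 3600 = -0.715″.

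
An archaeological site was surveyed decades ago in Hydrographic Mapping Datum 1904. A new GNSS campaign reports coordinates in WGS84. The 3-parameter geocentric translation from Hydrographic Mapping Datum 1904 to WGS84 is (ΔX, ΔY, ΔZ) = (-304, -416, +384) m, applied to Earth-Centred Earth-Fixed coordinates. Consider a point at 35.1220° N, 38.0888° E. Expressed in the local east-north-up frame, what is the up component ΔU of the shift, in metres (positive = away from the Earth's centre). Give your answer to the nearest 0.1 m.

ΔU = -184.7 m

At φ = 35.1220°, λ = 38.0888°: sin φ = 0.575319, cos φ = 0.817929, sin λ = 0.616882, cos λ = 0.787056.
ΔU = cos φ cos λ·ΔX + cos φ sin λ·ΔY + sin φ·ΔZ = (0.817929)(0.787056)(-304) + (0.817929)(0.616882)(-416) + (0.575319)(384) = -184.68 m.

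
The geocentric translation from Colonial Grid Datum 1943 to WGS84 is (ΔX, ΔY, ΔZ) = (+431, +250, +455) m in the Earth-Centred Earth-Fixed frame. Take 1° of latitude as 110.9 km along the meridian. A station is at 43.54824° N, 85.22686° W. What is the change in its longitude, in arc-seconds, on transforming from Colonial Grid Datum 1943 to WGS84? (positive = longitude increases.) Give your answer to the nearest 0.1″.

sin φ = 0.688965, cos φ = 0.724795, sin λ = -0.996532, cos λ = 0.083211.
East component: ΔE = −sin λ·ΔX + cos λ·ΔY = −(-0.996532)(431) + (0.083211)(250) = 450.31 m.
1° of latitude spans 110900 m; at latitude φ, 1° of longitude spans that × cos φ = 80379.7 m, so Δλ = 450.31 / 80379.7 × 3600 = 20.168″.

Δλ = 20.2″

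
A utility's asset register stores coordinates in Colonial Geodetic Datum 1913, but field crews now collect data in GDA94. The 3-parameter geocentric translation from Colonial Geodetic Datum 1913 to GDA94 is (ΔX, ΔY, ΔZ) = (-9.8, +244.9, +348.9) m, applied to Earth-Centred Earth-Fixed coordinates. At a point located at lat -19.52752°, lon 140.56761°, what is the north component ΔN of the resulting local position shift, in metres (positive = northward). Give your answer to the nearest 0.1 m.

At φ = -19.52752°, λ = 140.56761°: sin φ = -0.334260, cos φ = 0.942481, sin λ = 0.635167, cos λ = -0.772375.
ΔN = −sin φ cos λ·ΔX − sin φ sin λ·ΔY + cos φ·ΔZ = −(-0.334260)(-0.772375)(-9.8) − (-0.334260)(0.635167)(244.9) + (0.942481)(348.9) = 383.36 m.

ΔN = 383.4 m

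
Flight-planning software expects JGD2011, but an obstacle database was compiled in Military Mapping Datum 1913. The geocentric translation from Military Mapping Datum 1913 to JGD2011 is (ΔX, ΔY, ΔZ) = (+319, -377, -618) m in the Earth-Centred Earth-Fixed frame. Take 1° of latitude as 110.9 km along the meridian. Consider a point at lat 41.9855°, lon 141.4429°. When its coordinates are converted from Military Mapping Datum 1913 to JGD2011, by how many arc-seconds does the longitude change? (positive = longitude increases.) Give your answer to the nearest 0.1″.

Δλ = 4.2″

sin φ = 0.668943, cos φ = 0.743314, sin λ = 0.623294, cos λ = -0.781987.
East component: ΔE = −sin λ·ΔX + cos λ·ΔY = −(0.623294)(319) + (-0.781987)(-377) = 95.98 m.
1° of latitude spans 110900 m; at latitude φ, 1° of longitude spans that × cos φ = 82433.5 m, so Δλ = 95.98 / 82433.5 × 3600 = 4.192″.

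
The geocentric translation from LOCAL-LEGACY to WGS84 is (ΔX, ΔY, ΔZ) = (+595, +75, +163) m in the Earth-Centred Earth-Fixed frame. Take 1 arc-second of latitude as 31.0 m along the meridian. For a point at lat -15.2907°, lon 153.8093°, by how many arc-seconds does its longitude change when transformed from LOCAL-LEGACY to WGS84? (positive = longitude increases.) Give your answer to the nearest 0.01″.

Δλ = -11.03″

sin φ = -0.263716, cos φ = 0.964600, sin λ = 0.441360, cos λ = -0.897330.
East component: ΔE = −sin λ·ΔX + cos λ·ΔY = −(0.441360)(595) + (-0.897330)(75) = -329.91 m.
1° of latitude spans 3600 × 31.00 = 111600 m; at latitude φ, 1° of longitude spans that × cos φ = 107649.4 m, so Δλ = -329.91 / 107649.4 × 3600 = -11.033″.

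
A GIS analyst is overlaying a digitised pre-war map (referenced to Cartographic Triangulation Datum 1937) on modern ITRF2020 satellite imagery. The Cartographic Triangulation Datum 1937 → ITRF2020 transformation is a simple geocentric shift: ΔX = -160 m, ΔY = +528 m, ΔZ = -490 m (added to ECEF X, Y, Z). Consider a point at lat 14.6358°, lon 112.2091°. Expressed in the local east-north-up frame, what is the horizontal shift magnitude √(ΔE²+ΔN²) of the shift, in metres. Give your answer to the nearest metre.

At φ = 14.6358°, λ = 112.2091°: sin φ = 0.252674, cos φ = 0.967551, sin λ = 0.925811, cos λ = -0.377988.
ΔE = −sin λ·ΔX + cos λ·ΔY = −(0.925811)·(-160) + (-0.377988)·(528) = -51.45 m.
ΔN = −sin φ cos λ·ΔX − sin φ sin λ·ΔY + cos φ·ΔZ = −(0.252674)(-0.377988)(-160) − (0.252674)(0.925811)(528) + (0.967551)(-490) = -612.90 m.
Horizontal magnitude = √(ΔE² + ΔN²) = √((-51.45)² + (-612.90)²) = 615.05 m.

615 m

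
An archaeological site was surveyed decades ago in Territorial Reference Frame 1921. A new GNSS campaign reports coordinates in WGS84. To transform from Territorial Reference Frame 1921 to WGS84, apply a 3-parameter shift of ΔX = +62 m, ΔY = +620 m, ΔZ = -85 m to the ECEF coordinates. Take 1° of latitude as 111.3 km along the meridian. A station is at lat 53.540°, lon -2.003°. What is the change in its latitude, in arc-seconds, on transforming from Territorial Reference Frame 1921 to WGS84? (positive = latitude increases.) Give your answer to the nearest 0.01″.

sin φ = 0.804272, cos φ = 0.594261, sin λ = -0.034952, cos λ = 0.999389.
North component: ΔN = −sin φ cos λ·ΔX − sin φ sin λ·ΔY + cos φ·ΔZ = −(0.804272)(0.999389)(62) − (0.804272)(-0.034952)(620) + (0.594261)(-85) = -82.92 m.
1° of latitude spans 111300 m, so Δφ = -82.92 / 111300 × 3600 = -2.682″.

Δφ = -2.68″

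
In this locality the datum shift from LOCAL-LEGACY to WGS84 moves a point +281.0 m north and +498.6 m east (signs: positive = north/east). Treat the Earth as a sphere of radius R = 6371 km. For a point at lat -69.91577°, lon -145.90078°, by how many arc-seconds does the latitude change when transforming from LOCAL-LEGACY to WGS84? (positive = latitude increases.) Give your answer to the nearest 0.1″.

Δφ = 9.1″

On a sphere of radius R, 1 rad of latitude = R, so Δφ = ΔN / R = 281.0 / 6371000 = 4.4106e-05 rad = 9.098″.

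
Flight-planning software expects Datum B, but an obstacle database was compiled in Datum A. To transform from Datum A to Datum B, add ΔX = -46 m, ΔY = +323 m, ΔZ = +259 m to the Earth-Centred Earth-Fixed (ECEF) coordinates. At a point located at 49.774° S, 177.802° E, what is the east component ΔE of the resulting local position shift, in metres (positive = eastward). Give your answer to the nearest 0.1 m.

The local east axis at (φ, λ) is (−sin λ, cos λ, 0), so ΔE = −sin(177.802°)·(-46) + cos(177.802°)·323 = -321.00 m.

ΔE = -321.0 m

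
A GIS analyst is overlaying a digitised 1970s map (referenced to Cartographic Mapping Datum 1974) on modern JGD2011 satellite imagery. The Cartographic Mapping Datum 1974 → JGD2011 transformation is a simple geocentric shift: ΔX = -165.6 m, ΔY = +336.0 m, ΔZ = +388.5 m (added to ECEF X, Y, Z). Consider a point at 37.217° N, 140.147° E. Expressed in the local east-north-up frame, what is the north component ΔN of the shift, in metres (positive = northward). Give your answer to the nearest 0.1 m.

The local north axis is (−sin φ cos λ, −sin φ sin λ, cos φ), giving ΔN = -76.893 − 130.230 + 309.382 = 102.26 m.

ΔN = 102.3 m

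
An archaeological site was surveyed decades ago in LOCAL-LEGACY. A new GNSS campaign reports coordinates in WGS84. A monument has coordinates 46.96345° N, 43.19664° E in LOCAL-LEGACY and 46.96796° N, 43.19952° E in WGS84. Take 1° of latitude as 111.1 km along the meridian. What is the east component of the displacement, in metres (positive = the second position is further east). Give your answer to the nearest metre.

ΔE = 218 m

Δφ = 46.96796° − 46.96345° = +0.00451°; Δλ = 43.19952° − 43.19664° = +0.00288°.
ΔN = Δφ × 111100 = 501.1 m; ΔE = Δλ × 111100 × cos(46.96345°) = +0.00288 × 111100 × 0.682465 = 218.4 m.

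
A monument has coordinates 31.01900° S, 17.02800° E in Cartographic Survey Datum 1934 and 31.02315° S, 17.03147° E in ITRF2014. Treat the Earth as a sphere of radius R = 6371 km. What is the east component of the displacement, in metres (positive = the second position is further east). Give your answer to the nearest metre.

ΔE = 331 m

Δφ = -31.02315° − -31.01900° = -0.00415°; Δλ = 17.03147° − 17.02800° = +0.00347°.
1° along a meridian = πR/180 = 111195 m.
ΔN = Δφ × 111195 = -461.5 m; ΔE = Δλ × 111195 × cos(-31.01900°) = +0.00347 × 111195 × 0.856996 = 330.7 m.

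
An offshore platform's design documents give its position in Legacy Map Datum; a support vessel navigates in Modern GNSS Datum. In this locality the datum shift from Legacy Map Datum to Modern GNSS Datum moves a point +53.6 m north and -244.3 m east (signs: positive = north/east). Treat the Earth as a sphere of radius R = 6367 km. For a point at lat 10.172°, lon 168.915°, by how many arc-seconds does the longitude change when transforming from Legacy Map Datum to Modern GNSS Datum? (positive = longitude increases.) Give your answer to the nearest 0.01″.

Δλ = -8.04″

At latitude 10.172°, cos φ = 0.984282.
One radian of longitude at latitude φ spans R cos φ, so Δλ = ΔE / (R cos φ) = -244.3 / (6367000 × 0.984282) = -3.8982e-05 rad = -8.041″.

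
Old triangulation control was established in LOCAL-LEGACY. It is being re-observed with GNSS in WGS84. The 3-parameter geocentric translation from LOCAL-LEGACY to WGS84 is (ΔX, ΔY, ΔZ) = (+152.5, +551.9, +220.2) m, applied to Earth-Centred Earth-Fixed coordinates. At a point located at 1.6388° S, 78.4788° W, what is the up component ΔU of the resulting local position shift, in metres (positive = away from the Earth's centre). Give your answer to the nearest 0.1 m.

ΔU = -516.4 m

At φ = -1.6388°, λ = -78.4788°: sin φ = -0.028599, cos φ = 0.999591, sin λ = -0.979851, cos λ = 0.199731.
ΔU = cos φ cos λ·ΔX + cos φ sin λ·ΔY + sin φ·ΔZ = (0.999591)(0.199731)(152.5) + (0.999591)(-0.979851)(551.9) + (-0.028599)(220.2) = -516.41 m.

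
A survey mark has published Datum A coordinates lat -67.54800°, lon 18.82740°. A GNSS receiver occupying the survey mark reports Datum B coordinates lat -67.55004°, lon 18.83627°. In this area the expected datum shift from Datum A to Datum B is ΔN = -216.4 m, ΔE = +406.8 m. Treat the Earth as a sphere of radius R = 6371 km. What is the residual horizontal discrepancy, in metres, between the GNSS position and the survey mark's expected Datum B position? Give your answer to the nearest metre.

Observed coordinate differences: Δφ = -0.00204°, Δλ = +0.00887°.
Converting to metres (1° lat = 111195 m, cos φ = 0.381909): observed ΔN = -226.8 m, observed ΔE = 376.7 m.
Subtracting the expected shift leaves a residual of -226.8 − (-216.4) = -10.4 m north and 376.7 − (406.8) = -30.1 m east.
Residual distance = √((-10.4)² + (-30.1)²) = 31.9 m.

32 m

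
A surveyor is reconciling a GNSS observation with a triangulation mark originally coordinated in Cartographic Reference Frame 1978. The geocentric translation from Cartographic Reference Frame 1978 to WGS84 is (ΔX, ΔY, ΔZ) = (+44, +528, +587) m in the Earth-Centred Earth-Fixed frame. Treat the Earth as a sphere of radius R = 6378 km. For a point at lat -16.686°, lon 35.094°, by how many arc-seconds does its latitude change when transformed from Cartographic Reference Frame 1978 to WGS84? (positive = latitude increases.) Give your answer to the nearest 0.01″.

sin φ = -0.287126, cos φ = 0.957893, sin λ = 0.574920, cos λ = 0.818210.
North component: ΔN = −sin φ cos λ·ΔX − sin φ sin λ·ΔY + cos φ·ΔZ = −(-0.287126)(0.818210)(44) − (-0.287126)(0.574920)(528) + (0.957893)(587) = 659.78 m.
1° of latitude spans πR/180 = 111317 m, so Δφ = 659.78 / 111317 × 3600 = 21.337″.

Δφ = 21.34″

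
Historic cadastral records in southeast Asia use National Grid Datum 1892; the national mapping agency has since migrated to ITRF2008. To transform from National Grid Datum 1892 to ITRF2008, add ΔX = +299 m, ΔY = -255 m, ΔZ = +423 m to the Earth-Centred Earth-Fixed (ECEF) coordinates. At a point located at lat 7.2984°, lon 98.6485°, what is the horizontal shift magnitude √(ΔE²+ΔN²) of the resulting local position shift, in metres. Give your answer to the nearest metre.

At φ = 7.2984°, λ = 98.6485°: sin φ = 0.127037, cos φ = 0.991898, sin λ = 0.988629, cos λ = -0.150372.
ΔE = −sin λ·ΔX + cos λ·ΔY = −(0.988629)·(299) + (-0.150372)·(-255) = -257.26 m.
ΔN = −sin φ cos λ·ΔX − sin φ sin λ·ΔY + cos φ·ΔZ = −(0.127037)(-0.150372)(299) − (0.127037)(0.988629)(-255) + (0.991898)(423) = 457.31 m.
Horizontal magnitude = √(ΔE² + ΔN²) = √((-257.26)² + 457.31²) = 524.70 m.

525 m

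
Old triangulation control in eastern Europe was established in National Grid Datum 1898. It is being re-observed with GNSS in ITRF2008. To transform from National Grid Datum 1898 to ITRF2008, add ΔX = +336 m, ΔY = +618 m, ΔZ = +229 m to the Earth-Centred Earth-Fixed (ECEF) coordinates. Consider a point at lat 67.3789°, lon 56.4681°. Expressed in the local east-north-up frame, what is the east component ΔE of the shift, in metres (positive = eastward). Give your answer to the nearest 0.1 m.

ΔE = 61.3 m

The local east axis at (φ, λ) is (−sin λ, cos λ, 0), so ΔE = −sin(56.4681°)·336 + cos(56.4681°)·618 = 61.30 m.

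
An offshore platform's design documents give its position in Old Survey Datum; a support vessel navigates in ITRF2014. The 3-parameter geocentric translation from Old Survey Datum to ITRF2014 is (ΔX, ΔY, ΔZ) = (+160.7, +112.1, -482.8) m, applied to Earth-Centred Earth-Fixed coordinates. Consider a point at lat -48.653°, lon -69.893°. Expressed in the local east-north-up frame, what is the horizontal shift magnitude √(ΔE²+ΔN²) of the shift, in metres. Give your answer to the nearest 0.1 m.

403.7 m

The local east axis at (φ, λ) is (−sin λ, cos λ, 0), so ΔE = −sin(-69.893°)·160.7 + cos(-69.893°)·112.1 = 189.44 m.
The local north axis is (−sin φ cos λ, −sin φ sin λ, cos φ), giving ΔN = 41.473 − 79.027 − 318.946 = -356.50 m.
Horizontal magnitude = √(ΔE² + ΔN²) = √(189.44² + (-356.50)²) = 403.71 m.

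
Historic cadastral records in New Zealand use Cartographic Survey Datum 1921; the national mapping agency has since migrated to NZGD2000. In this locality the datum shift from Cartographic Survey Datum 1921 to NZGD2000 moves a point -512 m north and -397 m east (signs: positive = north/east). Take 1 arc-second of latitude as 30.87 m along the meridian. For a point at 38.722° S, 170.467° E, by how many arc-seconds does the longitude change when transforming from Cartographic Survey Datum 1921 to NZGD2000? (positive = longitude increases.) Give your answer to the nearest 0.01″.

Δλ = -16.48″

At latitude -38.722°, cos φ = 0.780190.
1″ of longitude at this latitude = 30.87 × cos φ = 24.0845 m, so Δλ = -397.0 / 24.0845 = -16.484″.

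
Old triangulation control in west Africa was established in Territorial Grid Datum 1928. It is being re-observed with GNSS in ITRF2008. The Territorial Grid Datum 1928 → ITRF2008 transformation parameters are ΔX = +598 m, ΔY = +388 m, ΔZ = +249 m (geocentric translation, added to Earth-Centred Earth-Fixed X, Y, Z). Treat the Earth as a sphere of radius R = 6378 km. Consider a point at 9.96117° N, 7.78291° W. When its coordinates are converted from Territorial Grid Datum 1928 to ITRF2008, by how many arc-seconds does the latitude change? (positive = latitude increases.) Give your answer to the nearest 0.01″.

Δφ = 4.91″

sin φ = 0.172981, cos φ = 0.984925, sin λ = -0.135420, cos λ = 0.990788.
North component: ΔN = −sin φ cos λ·ΔX − sin φ sin λ·ΔY + cos φ·ΔZ = −(0.172981)(0.990788)(598) − (0.172981)(-0.135420)(388) + (0.984925)(249) = 151.85 m.
1° of latitude spans πR/180 = 111317 m, so Δφ = 151.85 / 111317 × 3600 = 4.911″.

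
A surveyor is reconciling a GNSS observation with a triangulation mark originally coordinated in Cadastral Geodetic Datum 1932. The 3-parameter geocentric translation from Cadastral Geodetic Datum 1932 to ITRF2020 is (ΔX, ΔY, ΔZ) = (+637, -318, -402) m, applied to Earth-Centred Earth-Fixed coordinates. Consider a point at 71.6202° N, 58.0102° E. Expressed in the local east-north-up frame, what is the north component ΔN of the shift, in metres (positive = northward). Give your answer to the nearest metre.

At φ = 71.6202°, λ = 58.0102°: sin φ = 0.948987, cos φ = 0.315314, sin λ = 0.848142, cos λ = 0.529768.
ΔN = −sin φ cos λ·ΔX − sin φ sin λ·ΔY + cos φ·ΔZ = −(0.948987)(0.529768)(637) − (0.948987)(0.848142)(-318) + (0.315314)(-402) = -191.05 m.

ΔN = -191 m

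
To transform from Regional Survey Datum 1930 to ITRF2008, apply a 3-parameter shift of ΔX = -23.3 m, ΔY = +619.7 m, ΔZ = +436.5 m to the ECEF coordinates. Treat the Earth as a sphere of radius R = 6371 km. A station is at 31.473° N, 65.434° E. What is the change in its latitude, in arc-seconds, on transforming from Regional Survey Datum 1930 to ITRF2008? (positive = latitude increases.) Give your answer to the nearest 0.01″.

sin φ = 0.522097, cos φ = 0.852886, sin λ = 0.909483, cos λ = 0.415741.
North component: ΔN = −sin φ cos λ·ΔX − sin φ sin λ·ΔY + cos φ·ΔZ = −(0.522097)(0.415741)(-23.3) − (0.522097)(0.909483)(619.7) + (0.852886)(436.5) = 83.09 m.
1° of latitude spans πR/180 = 111195 m, so Δφ = 83.09 / 111195 × 3600 = 2.690″.

Δφ = 2.69″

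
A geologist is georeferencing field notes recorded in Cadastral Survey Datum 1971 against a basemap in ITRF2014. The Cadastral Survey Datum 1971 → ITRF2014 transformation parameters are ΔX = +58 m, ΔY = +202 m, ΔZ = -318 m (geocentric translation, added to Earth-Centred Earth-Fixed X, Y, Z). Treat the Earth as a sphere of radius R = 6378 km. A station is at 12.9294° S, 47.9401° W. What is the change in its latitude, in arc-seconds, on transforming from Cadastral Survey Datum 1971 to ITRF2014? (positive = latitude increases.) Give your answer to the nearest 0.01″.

sin φ = -0.223750, cos φ = 0.974647, sin λ = -0.742445, cos λ = 0.669907.
North component: ΔN = −sin φ cos λ·ΔX − sin φ sin λ·ΔY + cos φ·ΔZ = −(-0.223750)(0.669907)(58) − (-0.223750)(-0.742445)(202) + (0.974647)(-318) = -334.80 m.
1° of latitude spans πR/180 = 111317 m, so Δφ = -334.80 / 111317 × 3600 = -10.827″.

Δφ = -10.83″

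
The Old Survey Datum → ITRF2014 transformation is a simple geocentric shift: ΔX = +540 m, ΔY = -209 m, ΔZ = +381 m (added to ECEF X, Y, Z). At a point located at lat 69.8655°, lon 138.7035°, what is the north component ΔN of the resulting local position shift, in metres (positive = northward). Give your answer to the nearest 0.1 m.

The local north axis is (−sin φ cos λ, −sin φ sin λ, cos φ), giving ΔN = 380.911 + 129.501 + 131.150 = 641.56 m.

ΔN = 641.6 m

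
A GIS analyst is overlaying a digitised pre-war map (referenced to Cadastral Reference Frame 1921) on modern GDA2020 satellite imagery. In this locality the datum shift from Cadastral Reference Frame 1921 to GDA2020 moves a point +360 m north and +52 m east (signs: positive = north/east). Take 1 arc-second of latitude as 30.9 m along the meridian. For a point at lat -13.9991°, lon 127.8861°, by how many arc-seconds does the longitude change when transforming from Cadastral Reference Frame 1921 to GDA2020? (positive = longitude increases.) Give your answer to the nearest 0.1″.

Δλ = 1.7″

At latitude -13.9991°, cos φ = 0.970300.
1″ of longitude at this latitude = 30.90 × cos φ = 29.9823 m, so Δλ = 52.0 / 29.9823 = 1.734″.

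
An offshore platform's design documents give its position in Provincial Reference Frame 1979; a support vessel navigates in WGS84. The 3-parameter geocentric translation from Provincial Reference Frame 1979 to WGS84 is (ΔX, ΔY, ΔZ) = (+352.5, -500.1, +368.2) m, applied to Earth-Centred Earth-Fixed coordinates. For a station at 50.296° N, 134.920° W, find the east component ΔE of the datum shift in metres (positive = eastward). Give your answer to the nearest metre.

ΔE = 603 m

The local east axis at (φ, λ) is (−sin λ, cos λ, 0), so ΔE = −sin(-134.920°)·352.5 + cos(-134.920°)·(-500.1) = 602.73 m.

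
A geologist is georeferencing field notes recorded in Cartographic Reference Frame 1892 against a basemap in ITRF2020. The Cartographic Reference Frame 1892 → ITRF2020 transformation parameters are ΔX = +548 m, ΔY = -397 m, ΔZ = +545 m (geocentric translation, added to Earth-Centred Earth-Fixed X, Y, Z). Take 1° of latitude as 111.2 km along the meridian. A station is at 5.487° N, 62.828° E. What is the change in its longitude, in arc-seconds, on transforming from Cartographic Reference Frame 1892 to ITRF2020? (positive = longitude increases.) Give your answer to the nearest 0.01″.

Δλ = -21.75″

sin φ = 0.095620, cos φ = 0.995418, sin λ = 0.889640, cos λ = 0.456663.
East component: ΔE = −sin λ·ΔX + cos λ·ΔY = −(0.889640)(548) + (0.456663)(-397) = -668.82 m.
1° of latitude spans 111200 m; at latitude φ, 1° of longitude spans that × cos φ = 110690.5 m, so Δλ = -668.82 / 110690.5 × 3600 = -21.752″.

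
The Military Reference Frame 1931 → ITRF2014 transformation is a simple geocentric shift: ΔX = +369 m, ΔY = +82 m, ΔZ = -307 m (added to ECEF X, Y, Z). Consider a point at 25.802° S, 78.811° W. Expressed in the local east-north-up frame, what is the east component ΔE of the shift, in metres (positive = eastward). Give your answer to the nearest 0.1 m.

The local east axis at (φ, λ) is (−sin λ, cos λ, 0), so ΔE = −sin(-78.811°)·369 + cos(-78.811°)·82 = 377.90 m.

ΔE = 377.9 m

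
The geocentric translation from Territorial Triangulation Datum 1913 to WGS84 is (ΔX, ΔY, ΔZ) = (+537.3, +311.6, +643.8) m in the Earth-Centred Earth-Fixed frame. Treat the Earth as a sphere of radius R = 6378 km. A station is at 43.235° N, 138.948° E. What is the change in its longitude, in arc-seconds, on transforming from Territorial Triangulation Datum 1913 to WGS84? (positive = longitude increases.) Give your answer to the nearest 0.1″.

sin φ = 0.684992, cos φ = 0.728550, sin λ = 0.656744, cos λ = -0.754114.
East component: ΔE = −sin λ·ΔX + cos λ·ΔY = −(0.656744)(537.3) + (-0.754114)(311.6) = -587.85 m.
1° of latitude spans πR/180 = 111317 m; at latitude φ, 1° of longitude spans that × cos φ = 81100.1 m, so Δλ = -587.85 / 81100.1 × 3600 = -26.094″.

Δλ = -26.1″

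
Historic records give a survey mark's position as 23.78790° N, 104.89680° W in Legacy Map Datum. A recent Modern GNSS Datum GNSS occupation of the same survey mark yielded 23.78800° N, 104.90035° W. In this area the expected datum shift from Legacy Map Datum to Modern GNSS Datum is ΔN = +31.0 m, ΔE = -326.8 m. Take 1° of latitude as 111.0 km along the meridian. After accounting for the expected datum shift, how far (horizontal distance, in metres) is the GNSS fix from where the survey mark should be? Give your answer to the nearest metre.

39 m

Observed coordinate differences: Δφ = +0.00010°, Δλ = -0.00355°.
Converting to metres (1° lat = 111000 m, cos φ = 0.915045): observed ΔN = 11.1 m, observed ΔE = -360.6 m.
Subtracting the expected shift leaves a residual of 11.1 − (31.0) = -19.9 m north and -360.6 − (-326.8) = -33.8 m east.
Residual distance = √((-19.9)² + (-33.8)²) = 39.2 m.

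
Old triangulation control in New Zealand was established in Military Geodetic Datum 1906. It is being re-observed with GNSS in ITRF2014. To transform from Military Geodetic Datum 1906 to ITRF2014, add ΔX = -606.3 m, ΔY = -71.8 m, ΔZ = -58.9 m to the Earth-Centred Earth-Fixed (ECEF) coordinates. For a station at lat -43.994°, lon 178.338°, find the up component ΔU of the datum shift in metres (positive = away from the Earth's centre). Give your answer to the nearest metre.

The local up (radial) axis is (cos φ cos λ, cos φ sin λ, sin φ), giving ΔU = 435.996 − 1.498 + 40.911 = 475.41 m.

ΔU = 475 m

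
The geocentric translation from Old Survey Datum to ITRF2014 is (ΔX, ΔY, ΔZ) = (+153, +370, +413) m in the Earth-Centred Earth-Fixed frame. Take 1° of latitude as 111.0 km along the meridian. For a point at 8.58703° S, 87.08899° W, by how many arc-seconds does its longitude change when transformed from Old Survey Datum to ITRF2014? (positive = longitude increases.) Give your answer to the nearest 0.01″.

sin φ = -0.149312, cos φ = 0.988790, sin λ = -0.998710, cos λ = 0.050785.
East component: ΔE = −sin λ·ΔX + cos λ·ΔY = −(-0.998710)(153) + (0.050785)(370) = 171.59 m.
1° of latitude spans 111000 m; at latitude φ, 1° of longitude spans that × cos φ = 109755.7 m, so Δλ = 171.59 / 109755.7 × 3600 = 5.628″.

Δλ = 5.63″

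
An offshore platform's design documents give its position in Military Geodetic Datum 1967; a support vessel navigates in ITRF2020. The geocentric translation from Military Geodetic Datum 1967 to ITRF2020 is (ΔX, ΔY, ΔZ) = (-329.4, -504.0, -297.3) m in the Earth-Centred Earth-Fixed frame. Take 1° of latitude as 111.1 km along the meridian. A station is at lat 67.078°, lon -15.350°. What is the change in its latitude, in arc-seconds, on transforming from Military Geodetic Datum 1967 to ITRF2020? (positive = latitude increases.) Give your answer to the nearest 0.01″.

sin φ = 0.921036, cos φ = 0.389478, sin λ = -0.264715, cos λ = 0.964327.
North component: ΔN = −sin φ cos λ·ΔX − sin φ sin λ·ΔY + cos φ·ΔZ = −(0.921036)(0.964327)(-329.4) − (0.921036)(-0.264715)(-504.0) + (0.389478)(-297.3) = 53.89 m.
1° of latitude spans 111100 m, so Δφ = 53.89 / 111100 × 3600 = 1.746″.

Δφ = 1.75″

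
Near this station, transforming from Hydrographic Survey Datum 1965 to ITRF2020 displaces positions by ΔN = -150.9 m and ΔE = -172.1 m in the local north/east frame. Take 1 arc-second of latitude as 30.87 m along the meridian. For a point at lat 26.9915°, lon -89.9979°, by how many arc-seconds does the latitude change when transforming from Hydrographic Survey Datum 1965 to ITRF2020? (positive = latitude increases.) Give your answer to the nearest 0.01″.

Δφ = -4.89″

1″ of latitude = 30.87 m, so Δφ = -150.9 / 30.87 = -4.888″.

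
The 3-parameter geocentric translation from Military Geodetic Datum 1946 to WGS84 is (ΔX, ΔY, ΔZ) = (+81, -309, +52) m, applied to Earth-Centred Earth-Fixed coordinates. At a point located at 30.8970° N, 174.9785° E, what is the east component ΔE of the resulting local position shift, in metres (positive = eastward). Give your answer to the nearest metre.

ΔE = 301 m

At φ = 30.8970°, λ = 174.9785°: sin φ = 0.513496, cos φ = 0.858092, sin λ = 0.087530, cos λ = -0.996162.
ΔE = −sin λ·ΔX + cos λ·ΔY = −(0.087530)·(81) + (-0.996162)·(-309) = 300.72 m.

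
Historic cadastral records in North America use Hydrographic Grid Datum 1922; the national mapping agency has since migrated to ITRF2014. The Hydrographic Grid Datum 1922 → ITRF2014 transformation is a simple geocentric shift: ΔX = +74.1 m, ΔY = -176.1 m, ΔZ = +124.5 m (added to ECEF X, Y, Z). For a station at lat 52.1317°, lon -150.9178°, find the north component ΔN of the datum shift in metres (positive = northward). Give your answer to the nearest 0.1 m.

ΔN = 60.0 m

The local north axis is (−sin φ cos λ, −sin φ sin λ, cos φ), giving ΔN = 51.121 − 67.571 + 76.424 = 59.97 m.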